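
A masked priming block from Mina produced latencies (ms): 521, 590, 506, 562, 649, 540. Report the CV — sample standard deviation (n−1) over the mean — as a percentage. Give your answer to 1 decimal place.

9.3%

n = 6, Σ = 3368, M = 561.3333
Σ(x−M)² = 13651.333; s = √(13651.333/5) = 52.2520
CV = 52.2520 / 561.3333 = 0.09309 = 9.309%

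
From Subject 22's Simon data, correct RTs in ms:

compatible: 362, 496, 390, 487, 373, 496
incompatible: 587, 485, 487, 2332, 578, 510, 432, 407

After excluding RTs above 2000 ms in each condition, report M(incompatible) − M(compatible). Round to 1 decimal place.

incompatible: exclude 2332
M(compatible) = 2604/6 = 434.000
M(incompatible) = 3486/7 = 498.000
Difference = 498.000 − 434.000 = 64.000 ms

64.0 ms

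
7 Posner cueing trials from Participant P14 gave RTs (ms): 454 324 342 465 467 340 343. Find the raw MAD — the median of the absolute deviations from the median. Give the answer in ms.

19 ms

Sorted: 324, 340, 342, 343, 454, 465, 467 → median = 343
|x − 343|: 111, 19, 1, 122, 124, 3, 0
Sorted deviations: 0, 1, 3, 19, 111, 122, 124 → MAD = 19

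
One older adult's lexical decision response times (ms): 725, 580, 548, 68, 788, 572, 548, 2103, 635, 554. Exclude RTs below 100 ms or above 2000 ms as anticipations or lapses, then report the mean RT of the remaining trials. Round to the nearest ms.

619 ms

Excluded: 68, 2103
Retained (n=8): Σ = 4950
Mean = 4950/8 = 618.7500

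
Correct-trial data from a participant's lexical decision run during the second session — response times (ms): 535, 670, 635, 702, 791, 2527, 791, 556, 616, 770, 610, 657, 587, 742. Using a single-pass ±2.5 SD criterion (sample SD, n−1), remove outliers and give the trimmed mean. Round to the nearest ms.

666 ms

n = 14, ΣRT = 11189, M = 799.214
Σ(x−M)² = 3306210.36; s = √(3306210.36/13) = 504.305
Cutoffs: 799.214 ± 2.5·504.305 → [-461.5, 2060.0]
Outside: 2527 → excluded.
Retained (n=13): Σ = 8662, mean = 8662/13 = 666.308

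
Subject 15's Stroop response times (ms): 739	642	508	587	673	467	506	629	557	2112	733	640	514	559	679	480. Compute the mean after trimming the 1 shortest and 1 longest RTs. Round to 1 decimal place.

Sorted: 467, 480, 506, 508, 514, 557, 559, 587, 629, 640, 642, 673, 679, 733, 739, 2112
Drop lowest 1 (467) and highest 1 (2112)
Remaining (n=14): Σ = 8446, mean = 8446/14 = 603.286

603.3 ms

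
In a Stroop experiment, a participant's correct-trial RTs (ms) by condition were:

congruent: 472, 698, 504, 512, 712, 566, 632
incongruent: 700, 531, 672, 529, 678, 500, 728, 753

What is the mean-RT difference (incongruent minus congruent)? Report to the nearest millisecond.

51 ms

M(congruent) = 4096/7 = 585.143
M(incongruent) = 5091/8 = 636.375
Difference = 636.375 − 585.143 = 51.232 ms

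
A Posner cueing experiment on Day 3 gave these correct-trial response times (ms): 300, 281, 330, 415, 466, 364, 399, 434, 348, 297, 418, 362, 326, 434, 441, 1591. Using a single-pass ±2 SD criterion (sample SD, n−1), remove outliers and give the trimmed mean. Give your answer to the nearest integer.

n = 16, ΣRT = 7206, M = 450.375
Σ(x−M)² = 1437367.75; s = √(1437367.75/15) = 309.555
Cutoffs: 450.375 ± 2·309.555 → [-168.7, 1069.5]
Outside: 1591 → excluded.
Retained (n=15): Σ = 5615, mean = 5615/15 = 374.333

374 ms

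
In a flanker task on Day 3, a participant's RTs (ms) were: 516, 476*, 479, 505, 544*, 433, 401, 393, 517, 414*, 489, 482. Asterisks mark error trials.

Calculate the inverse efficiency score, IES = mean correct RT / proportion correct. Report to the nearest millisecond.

Correct trials (n=9): 516, 479, 505, 433, 401, 393, 517, 489, 482
Mean correct RT = 4215/9 = 468.3333 ms
Proportion correct = 9/12
IES = 468.3333 / (9/12) = 624.444 ms

624 ms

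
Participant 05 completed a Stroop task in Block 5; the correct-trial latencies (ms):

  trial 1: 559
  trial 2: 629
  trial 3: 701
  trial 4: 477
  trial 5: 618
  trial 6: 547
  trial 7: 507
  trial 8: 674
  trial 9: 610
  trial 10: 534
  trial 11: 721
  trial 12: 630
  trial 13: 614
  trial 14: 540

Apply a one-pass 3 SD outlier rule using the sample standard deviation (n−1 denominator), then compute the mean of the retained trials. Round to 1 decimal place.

n = 14, ΣRT = 8361, M = 597.214
Σ(x−M)² = 68794.36; s = √(68794.36/13) = 72.745
Cutoffs: 597.214 ± 3·72.745 → [379.0, 815.5]
No RTs fall outside the cutoffs; all 14 retained. Mean = 8361/14 = 597.214

597.2 ms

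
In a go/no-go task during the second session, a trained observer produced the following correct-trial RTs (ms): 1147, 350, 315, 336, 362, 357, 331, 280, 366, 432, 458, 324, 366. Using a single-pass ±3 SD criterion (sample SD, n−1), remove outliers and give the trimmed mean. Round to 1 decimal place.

356.4 ms

n = 13, ΣRT = 5424, M = 417.231
Σ(x−M)² = 602900.31; s = √(602900.31/12) = 224.147
Cutoffs: 417.231 ± 3·224.147 → [-255.2, 1089.7]
Outside: 1147 → excluded.
Retained (n=12): Σ = 4277, mean = 4277/12 = 356.417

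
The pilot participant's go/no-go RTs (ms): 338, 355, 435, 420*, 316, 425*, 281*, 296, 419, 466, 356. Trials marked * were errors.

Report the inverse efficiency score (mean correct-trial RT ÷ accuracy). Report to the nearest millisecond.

Correct trials (n=8): 338, 355, 435, 316, 296, 419, 466, 356
Mean correct RT = 2981/8 = 372.6250 ms
Proportion correct = 8/11
IES = 372.6250 / (8/11) = 512.359 ms

512 ms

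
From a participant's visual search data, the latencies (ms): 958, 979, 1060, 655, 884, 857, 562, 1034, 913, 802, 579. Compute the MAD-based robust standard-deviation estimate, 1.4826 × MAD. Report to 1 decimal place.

Sorted: 562, 579, 655, 802, 857, 884, 913, 958, 979, 1034, 1060 → median = 884
|x − 884| sorted: 0, 27, 29, 74, 82, 95, 150, 176, 229, 305, 322 → MAD = 95
Robust SD ≈ 1.4826 × 95 = 140.847

140.8 ms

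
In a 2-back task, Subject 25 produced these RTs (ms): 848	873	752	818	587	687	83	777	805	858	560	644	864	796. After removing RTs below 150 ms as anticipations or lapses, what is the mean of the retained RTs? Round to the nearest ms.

Excluded: 83
Retained (n=13): Σ = 9869
Mean = 9869/13 = 759.1538

759 ms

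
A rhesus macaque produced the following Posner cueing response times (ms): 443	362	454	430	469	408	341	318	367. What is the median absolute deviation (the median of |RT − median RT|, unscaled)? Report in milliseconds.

46 ms

Sorted: 318, 341, 362, 367, 408, 430, 443, 454, 469 → median = 408
|x − 408|: 35, 46, 46, 22, 61, 0, 67, 90, 41
Sorted deviations: 0, 22, 35, 41, 46, 46, 61, 67, 90 → MAD = 46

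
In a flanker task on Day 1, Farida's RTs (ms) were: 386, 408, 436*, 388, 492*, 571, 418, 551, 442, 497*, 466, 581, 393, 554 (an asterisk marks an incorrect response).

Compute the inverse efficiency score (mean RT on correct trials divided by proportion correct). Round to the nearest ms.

Correct trials (n=11): 386, 408, 388, 571, 418, 551, 442, 466, 581, 393, 554
Mean correct RT = 5158/11 = 468.9091 ms
Proportion correct = 11/14
IES = 468.9091 / (11/14) = 596.793 ms

597 ms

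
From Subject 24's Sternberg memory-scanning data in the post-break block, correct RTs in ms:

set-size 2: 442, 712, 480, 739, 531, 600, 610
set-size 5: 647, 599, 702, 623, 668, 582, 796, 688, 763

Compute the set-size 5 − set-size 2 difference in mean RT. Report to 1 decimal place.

M(set-size 2) = 4114/7 = 587.714
M(set-size 5) = 6068/9 = 674.222
Difference = 674.222 − 587.714 = 86.508 ms

86.5 ms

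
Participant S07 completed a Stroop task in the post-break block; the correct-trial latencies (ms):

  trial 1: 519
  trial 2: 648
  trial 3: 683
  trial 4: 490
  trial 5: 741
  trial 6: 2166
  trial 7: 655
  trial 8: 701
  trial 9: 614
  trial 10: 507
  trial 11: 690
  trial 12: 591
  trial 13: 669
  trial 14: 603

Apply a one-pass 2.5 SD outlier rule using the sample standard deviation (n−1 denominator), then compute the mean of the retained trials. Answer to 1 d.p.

623.9 ms

n = 14, ΣRT = 10277, M = 734.071
Σ(x−M)² = 2283460.93; s = √(2283460.93/13) = 419.107
Cutoffs: 734.071 ± 2.5·419.107 → [-313.7, 1781.8]
Outside: 2166 → excluded.
Retained (n=13): Σ = 8111, mean = 8111/13 = 623.923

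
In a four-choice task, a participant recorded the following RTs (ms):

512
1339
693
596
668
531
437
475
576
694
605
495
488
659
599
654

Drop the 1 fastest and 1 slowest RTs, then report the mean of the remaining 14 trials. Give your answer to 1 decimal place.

Sorted: 437, 475, 488, 495, 512, 531, 576, 596, 599, 605, 654, 659, 668, 693, 694, 1339
Drop lowest 1 (437) and highest 1 (1339)
Remaining (n=14): Σ = 8245, mean = 8245/14 = 588.929

588.9 ms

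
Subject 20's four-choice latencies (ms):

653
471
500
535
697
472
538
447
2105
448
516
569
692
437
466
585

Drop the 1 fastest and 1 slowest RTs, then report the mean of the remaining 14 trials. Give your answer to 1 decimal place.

542.1 ms

Sorted: 437, 447, 448, 466, 471, 472, 500, 516, 535, 538, 569, 585, 653, 692, 697, 2105
Drop lowest 1 (437) and highest 1 (2105)
Remaining (n=14): Σ = 7589, mean = 7589/14 = 542.071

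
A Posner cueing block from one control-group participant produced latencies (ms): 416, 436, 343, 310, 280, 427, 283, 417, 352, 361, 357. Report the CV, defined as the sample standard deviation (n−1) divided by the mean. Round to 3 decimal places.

n = 11, Σ = 3982, M = 362.0000
Σ(x−M)² = 31798.000; s = √(31798.000/10) = 56.3897
CV = 56.3897 / 362.0000 = 0.15577

0.156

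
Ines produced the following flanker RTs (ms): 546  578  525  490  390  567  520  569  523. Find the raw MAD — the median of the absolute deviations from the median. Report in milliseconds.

Sorted: 390, 490, 520, 523, 525, 546, 567, 569, 578 → median = 525
|x − 525|: 21, 53, 0, 35, 135, 42, 5, 44, 2
Sorted deviations: 0, 2, 5, 21, 35, 42, 44, 53, 135 → MAD = 35

35 ms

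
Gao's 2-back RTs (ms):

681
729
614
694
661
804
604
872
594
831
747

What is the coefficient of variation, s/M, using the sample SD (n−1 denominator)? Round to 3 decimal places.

n = 11, Σ = 7831, M = 711.9091
Σ(x−M)² = 88816.909; s = √(88816.909/10) = 94.2427
CV = 94.2427 / 711.9091 = 0.13238

0.132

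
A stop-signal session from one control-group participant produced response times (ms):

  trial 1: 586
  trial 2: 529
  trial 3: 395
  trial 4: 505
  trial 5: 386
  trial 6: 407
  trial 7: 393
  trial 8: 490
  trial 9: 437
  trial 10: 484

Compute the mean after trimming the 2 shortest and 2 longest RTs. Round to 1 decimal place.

Sorted: 386, 393, 395, 407, 437, 484, 490, 505, 529, 586
Drop lowest 2 (386, 393) and highest 2 (529, 586)
Remaining (n=6): Σ = 2718, mean = 2718/6 = 453.000

453.0 ms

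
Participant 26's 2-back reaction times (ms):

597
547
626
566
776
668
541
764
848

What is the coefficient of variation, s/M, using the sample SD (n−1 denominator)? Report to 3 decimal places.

n = 9, Σ = 5933, M = 659.2222
Σ(x−M)² = 100565.556; s = √(100565.556/8) = 112.1191
CV = 112.1191 / 659.2222 = 0.17008

0.170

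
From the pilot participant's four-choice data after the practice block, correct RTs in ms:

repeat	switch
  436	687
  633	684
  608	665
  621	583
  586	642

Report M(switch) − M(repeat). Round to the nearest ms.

75 ms

M(repeat) = 2884/5 = 576.800
M(switch) = 3261/5 = 652.200
Difference = 652.200 − 576.800 = 75.400 ms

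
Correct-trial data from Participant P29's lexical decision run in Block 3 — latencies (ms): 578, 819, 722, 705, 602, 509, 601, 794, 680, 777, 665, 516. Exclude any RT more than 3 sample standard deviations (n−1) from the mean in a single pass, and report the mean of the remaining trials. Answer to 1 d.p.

664.0 ms

n = 12, ΣRT = 7968, M = 664.000
Σ(x−M)² = 120134.00; s = √(120134.00/11) = 104.505
Cutoffs: 664.000 ± 3·104.505 → [350.5, 977.5]
No RTs fall outside the cutoffs; all 12 retained. Mean = 7968/12 = 664.000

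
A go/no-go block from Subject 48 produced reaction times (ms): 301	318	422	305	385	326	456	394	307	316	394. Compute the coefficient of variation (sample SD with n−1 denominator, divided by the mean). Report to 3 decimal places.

n = 11, Σ = 3924, M = 356.7273
Σ(x−M)² = 30050.182; s = √(30050.182/10) = 54.8180
CV = 54.8180 / 356.7273 = 0.15367

0.154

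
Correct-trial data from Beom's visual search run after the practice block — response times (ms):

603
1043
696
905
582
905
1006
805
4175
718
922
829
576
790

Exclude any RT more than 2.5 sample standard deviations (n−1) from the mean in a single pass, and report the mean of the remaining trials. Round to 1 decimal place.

798.5 ms

n = 14, ΣRT = 14555, M = 1039.643
Σ(x−M)² = 10880057.21; s = √(10880057.21/13) = 914.837
Cutoffs: 1039.643 ± 2.5·914.837 → [-1247.5, 3326.7]
Outside: 4175 → excluded.
Retained (n=13): Σ = 10380, mean = 10380/13 = 798.462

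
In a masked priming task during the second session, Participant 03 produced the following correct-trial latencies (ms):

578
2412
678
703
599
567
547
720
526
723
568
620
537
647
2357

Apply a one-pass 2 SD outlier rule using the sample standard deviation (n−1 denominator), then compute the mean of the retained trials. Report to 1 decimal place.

616.4 ms

n = 15, ΣRT = 12782, M = 852.133
Σ(x−M)² = 5480507.73; s = √(5480507.73/14) = 625.672
Cutoffs: 852.133 ± 2·625.672 → [-399.2, 2103.5]
Outside: 2357, 2412 → excluded.
Retained (n=13): Σ = 8013, mean = 8013/13 = 616.385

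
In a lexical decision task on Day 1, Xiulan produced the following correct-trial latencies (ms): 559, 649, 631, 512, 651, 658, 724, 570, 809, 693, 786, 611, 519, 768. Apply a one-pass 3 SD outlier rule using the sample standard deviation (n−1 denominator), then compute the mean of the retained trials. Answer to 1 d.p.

652.9 ms

n = 14, ΣRT = 9140, M = 652.857
Σ(x−M)² = 117745.71; s = √(117745.71/13) = 95.170
Cutoffs: 652.857 ± 3·95.170 → [367.3, 938.4]
No RTs fall outside the cutoffs; all 14 retained. Mean = 9140/14 = 652.857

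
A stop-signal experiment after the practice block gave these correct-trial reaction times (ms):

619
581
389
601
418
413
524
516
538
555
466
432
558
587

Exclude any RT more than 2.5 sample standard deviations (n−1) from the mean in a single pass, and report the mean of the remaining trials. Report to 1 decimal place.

n = 14, ΣRT = 7197, M = 514.071
Σ(x−M)² = 76778.93; s = √(76778.93/13) = 76.851
Cutoffs: 514.071 ± 2.5·76.851 → [321.9, 706.2]
No RTs fall outside the cutoffs; all 14 retained. Mean = 7197/14 = 514.071

514.1 ms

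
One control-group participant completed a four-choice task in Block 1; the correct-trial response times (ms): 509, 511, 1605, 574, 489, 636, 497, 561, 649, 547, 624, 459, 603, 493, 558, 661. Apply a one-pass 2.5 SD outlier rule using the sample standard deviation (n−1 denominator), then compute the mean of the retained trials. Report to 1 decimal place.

558.1 ms

n = 16, ΣRT = 9976, M = 623.500
Σ(x−M)² = 1086424.00; s = √(1086424.00/15) = 269.125
Cutoffs: 623.500 ± 2.5·269.125 → [-49.3, 1296.3]
Outside: 1605 → excluded.
Retained (n=15): Σ = 8371, mean = 8371/15 = 558.067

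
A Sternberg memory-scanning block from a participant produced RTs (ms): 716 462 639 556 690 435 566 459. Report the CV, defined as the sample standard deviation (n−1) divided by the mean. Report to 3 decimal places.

n = 8, Σ = 4523, M = 565.3750
Σ(x−M)² = 82727.875; s = √(82727.875/7) = 108.7119
CV = 108.7119 / 565.3750 = 0.19228

0.192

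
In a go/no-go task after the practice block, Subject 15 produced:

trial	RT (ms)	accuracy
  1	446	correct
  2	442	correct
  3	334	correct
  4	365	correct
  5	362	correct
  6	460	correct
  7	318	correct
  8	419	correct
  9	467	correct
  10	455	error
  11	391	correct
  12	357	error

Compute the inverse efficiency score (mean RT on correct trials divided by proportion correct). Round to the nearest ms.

Correct trials (n=10): 446, 442, 334, 365, 362, 460, 318, 419, 467, 391
Mean correct RT = 4004/10 = 400.4000 ms
Proportion correct = 10/12
IES = 400.4000 / (10/12) = 480.480 ms

480 ms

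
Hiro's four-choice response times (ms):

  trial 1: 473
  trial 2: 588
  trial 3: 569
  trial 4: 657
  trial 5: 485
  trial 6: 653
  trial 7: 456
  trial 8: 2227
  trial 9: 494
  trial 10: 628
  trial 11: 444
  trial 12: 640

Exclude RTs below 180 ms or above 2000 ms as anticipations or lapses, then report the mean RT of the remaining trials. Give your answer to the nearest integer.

553 ms

Excluded: 2227
Retained (n=11): Σ = 6087
Mean = 6087/11 = 553.3636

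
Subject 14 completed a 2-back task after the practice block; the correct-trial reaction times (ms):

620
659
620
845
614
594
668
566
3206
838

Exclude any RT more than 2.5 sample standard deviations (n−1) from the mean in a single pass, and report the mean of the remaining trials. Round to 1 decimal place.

n = 10, ΣRT = 9230, M = 923.000
Σ(x−M)² = 5874908.00; s = √(5874908.00/9) = 807.940
Cutoffs: 923.000 ± 2.5·807.940 → [-1096.9, 2942.9]
Outside: 3206 → excluded.
Retained (n=9): Σ = 6024, mean = 6024/9 = 669.333

669.3 ms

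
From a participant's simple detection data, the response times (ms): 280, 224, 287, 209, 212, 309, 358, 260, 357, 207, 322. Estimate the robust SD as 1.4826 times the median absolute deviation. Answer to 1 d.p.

Sorted: 207, 209, 212, 224, 260, 280, 287, 309, 322, 357, 358 → median = 280
|x − 280| sorted: 0, 7, 20, 29, 42, 56, 68, 71, 73, 77, 78 → MAD = 56
Robust SD ≈ 1.4826 × 56 = 83.026

83.0 ms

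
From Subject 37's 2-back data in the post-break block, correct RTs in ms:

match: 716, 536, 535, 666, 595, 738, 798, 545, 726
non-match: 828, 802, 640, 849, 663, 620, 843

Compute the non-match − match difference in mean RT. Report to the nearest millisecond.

M(match) = 5855/9 = 650.556
M(non-match) = 5245/7 = 749.286
Difference = 749.286 − 650.556 = 98.730 ms

99 ms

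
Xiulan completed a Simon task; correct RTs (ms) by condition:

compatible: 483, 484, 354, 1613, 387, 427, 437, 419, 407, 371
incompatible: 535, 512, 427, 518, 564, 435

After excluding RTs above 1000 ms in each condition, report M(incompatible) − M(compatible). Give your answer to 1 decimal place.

79.7 ms

compatible: exclude 1613
M(compatible) = 3769/9 = 418.778
M(incompatible) = 2991/6 = 498.500
Difference = 498.500 − 418.778 = 79.722 ms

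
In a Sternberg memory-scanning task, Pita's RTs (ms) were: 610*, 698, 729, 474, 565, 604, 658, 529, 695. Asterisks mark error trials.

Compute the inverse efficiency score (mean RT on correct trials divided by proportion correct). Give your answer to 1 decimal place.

696.4 ms

Correct trials (n=8): 698, 729, 474, 565, 604, 658, 529, 695
Mean correct RT = 4952/8 = 619.0000 ms
Proportion correct = 8/9
IES = 619.0000 / (8/9) = 696.375 ms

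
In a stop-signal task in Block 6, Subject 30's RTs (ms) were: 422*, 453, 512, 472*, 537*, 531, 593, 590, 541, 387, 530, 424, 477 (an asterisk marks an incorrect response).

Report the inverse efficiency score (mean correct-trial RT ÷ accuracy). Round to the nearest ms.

Correct trials (n=10): 453, 512, 531, 593, 590, 541, 387, 530, 424, 477
Mean correct RT = 5038/10 = 503.8000 ms
Proportion correct = 10/13
IES = 503.8000 / (10/13) = 654.940 ms

655 ms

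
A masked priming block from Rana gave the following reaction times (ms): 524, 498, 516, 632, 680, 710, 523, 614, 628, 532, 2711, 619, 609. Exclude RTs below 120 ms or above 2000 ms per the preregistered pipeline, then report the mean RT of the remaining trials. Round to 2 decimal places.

Excluded: 2711
Retained (n=12): Σ = 7085
Mean = 7085/12 = 590.4167

590.42 ms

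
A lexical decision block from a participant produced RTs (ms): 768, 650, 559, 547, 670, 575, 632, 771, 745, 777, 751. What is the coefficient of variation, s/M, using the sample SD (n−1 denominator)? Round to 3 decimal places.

n = 11, Σ = 7445, M = 676.8182
Σ(x−M)² = 81247.636; s = √(81247.636/10) = 90.1375
CV = 90.1375 / 676.8182 = 0.13318

0.133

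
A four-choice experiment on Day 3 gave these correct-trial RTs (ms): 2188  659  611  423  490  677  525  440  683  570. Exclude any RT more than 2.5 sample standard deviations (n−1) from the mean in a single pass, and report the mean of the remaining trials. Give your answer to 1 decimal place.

n = 10, ΣRT = 7266, M = 726.600
Σ(x−M)² = 2453442.40; s = √(2453442.40/9) = 522.116
Cutoffs: 726.600 ± 2.5·522.116 → [-578.7, 2031.9]
Outside: 2188 → excluded.
Retained (n=9): Σ = 5078, mean = 5078/9 = 564.222

564.2 ms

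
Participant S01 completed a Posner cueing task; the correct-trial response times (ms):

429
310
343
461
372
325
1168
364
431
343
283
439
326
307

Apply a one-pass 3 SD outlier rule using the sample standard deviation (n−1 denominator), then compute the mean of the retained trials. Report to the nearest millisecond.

364 ms

n = 14, ΣRT = 5901, M = 421.500
Σ(x−M)² = 640513.50; s = √(640513.50/13) = 221.969
Cutoffs: 421.500 ± 3·221.969 → [-244.4, 1087.4]
Outside: 1168 → excluded.
Retained (n=13): Σ = 4733, mean = 4733/13 = 364.077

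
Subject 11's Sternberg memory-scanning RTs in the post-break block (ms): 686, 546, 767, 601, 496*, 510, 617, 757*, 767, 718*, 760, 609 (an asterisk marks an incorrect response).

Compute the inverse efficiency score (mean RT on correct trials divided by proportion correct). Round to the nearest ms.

Correct trials (n=9): 686, 546, 767, 601, 510, 617, 767, 760, 609
Mean correct RT = 5863/9 = 651.4444 ms
Proportion correct = 9/12
IES = 651.4444 / (9/12) = 868.593 ms

869 ms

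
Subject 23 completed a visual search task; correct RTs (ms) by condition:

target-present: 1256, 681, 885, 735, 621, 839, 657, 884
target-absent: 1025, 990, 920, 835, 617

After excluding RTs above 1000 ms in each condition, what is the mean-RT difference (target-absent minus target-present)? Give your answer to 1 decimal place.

target-present: exclude 1256
target-absent: exclude 1025
M(target-present) = 5302/7 = 757.429
M(target-absent) = 3362/4 = 840.500
Difference = 840.500 − 757.429 = 83.071 ms

83.1 ms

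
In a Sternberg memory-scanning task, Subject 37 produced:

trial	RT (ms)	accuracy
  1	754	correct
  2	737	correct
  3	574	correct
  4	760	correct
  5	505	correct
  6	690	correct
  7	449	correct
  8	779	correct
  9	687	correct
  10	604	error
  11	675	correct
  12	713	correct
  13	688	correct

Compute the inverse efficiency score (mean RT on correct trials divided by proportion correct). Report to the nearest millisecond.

723 ms

Correct trials (n=12): 754, 737, 574, 760, 505, 690, 449, 779, 687, 675, 713, 688
Mean correct RT = 8011/12 = 667.5833 ms
Proportion correct = 12/13
IES = 667.5833 / (12/13) = 723.215 ms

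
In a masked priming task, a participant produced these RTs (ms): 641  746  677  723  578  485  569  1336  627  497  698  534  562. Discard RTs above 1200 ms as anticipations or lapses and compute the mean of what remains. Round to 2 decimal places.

611.42 ms

Excluded: 1336
Retained (n=12): Σ = 7337
Mean = 7337/12 = 611.4167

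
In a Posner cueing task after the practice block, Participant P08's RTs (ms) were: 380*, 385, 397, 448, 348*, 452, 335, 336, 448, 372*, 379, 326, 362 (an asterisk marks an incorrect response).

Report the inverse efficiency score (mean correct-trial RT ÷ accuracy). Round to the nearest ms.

Correct trials (n=10): 385, 397, 448, 452, 335, 336, 448, 379, 326, 362
Mean correct RT = 3868/10 = 386.8000 ms
Proportion correct = 10/13
IES = 386.8000 / (10/13) = 502.840 ms

503 ms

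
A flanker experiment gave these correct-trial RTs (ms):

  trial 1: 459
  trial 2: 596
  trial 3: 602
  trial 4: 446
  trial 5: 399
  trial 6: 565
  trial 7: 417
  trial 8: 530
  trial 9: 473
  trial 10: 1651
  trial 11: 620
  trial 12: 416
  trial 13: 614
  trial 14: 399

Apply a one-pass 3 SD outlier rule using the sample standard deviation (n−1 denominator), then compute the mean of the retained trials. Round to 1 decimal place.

n = 14, ΣRT = 8187, M = 584.786
Σ(x−M)² = 1315974.36; s = √(1315974.36/13) = 318.165
Cutoffs: 584.786 ± 3·318.165 → [-369.7, 1539.3]
Outside: 1651 → excluded.
Retained (n=13): Σ = 6536, mean = 6536/13 = 502.769

502.8 ms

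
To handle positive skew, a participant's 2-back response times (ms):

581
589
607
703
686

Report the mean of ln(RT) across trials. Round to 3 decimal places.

6.448

ln(RT): 6.3648, 6.3784, 6.4085, 6.5554, 6.5309
Σ ln(RT) = 32.2379
Mean = 32.2379/5 = 6.44759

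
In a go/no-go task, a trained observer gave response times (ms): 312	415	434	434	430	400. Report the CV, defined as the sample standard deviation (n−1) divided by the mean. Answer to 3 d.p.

0.116

n = 6, Σ = 2425, M = 404.1667
Σ(x−M)² = 11076.833; s = √(11076.833/5) = 47.0677
CV = 47.0677 / 404.1667 = 0.11646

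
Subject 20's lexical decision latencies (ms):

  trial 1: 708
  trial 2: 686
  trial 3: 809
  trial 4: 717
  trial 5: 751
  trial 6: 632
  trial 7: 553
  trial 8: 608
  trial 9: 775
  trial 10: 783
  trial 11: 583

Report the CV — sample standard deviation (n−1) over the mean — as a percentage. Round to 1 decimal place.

n = 11, Σ = 7605, M = 691.3636
Σ(x−M)² = 75110.545; s = √(75110.545/10) = 86.6663
CV = 86.6663 / 691.3636 = 0.12536 = 12.536%

12.5%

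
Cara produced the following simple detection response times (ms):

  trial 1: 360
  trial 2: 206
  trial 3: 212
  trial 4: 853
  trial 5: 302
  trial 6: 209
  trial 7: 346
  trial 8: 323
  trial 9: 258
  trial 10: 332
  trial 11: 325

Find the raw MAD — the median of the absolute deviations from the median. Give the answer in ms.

Sorted: 206, 209, 212, 258, 302, 323, 325, 332, 346, 360, 853 → median = 323
|x − 323|: 37, 117, 111, 530, 21, 114, 23, 0, 65, 9, 2
Sorted deviations: 0, 2, 9, 21, 23, 37, 65, 111, 114, 117, 530 → MAD = 37

37 ms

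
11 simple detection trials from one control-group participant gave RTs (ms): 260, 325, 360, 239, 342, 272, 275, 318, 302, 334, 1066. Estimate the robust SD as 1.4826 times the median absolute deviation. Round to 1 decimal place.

62.3 ms

Sorted: 239, 260, 272, 275, 302, 318, 325, 334, 342, 360, 1066 → median = 318
|x − 318| sorted: 0, 7, 16, 16, 24, 42, 43, 46, 58, 79, 748 → MAD = 42
Robust SD ≈ 1.4826 × 42 = 62.269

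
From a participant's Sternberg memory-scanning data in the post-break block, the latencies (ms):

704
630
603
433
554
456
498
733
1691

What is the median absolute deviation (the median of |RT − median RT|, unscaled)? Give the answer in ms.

105 ms

Sorted: 433, 456, 498, 554, 603, 630, 704, 733, 1691 → median = 603
|x − 603|: 101, 27, 0, 170, 49, 147, 105, 130, 1088
Sorted deviations: 0, 27, 49, 101, 105, 130, 147, 170, 1088 → MAD = 105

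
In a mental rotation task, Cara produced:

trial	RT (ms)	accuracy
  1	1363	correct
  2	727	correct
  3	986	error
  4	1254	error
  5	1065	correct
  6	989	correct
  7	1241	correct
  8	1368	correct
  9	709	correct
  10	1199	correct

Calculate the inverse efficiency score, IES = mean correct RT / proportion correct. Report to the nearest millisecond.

1353 ms

Correct trials (n=8): 1363, 727, 1065, 989, 1241, 1368, 709, 1199
Mean correct RT = 8661/8 = 1082.6250 ms
Proportion correct = 8/10
IES = 1082.6250 / (8/10) = 1353.281 ms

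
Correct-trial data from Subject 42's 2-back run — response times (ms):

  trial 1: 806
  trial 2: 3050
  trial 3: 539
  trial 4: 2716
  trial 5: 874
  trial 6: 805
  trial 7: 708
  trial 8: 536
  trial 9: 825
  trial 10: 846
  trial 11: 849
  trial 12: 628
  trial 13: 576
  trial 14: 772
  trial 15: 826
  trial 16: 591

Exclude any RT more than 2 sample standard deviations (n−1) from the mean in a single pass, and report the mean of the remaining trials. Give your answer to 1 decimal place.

727.2 ms

n = 16, ΣRT = 15947, M = 996.688
Σ(x−M)² = 8396441.44; s = √(8396441.44/15) = 748.173
Cutoffs: 996.688 ± 2·748.173 → [-499.7, 2493.0]
Outside: 2716, 3050 → excluded.
Retained (n=14): Σ = 10181, mean = 10181/14 = 727.214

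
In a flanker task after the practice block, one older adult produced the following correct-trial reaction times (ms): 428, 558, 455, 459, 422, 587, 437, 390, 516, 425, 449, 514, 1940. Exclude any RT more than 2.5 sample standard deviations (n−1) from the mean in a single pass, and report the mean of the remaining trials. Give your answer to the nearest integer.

470 ms

n = 13, ΣRT = 7580, M = 583.077
Σ(x−M)² = 2034530.92; s = √(2034530.92/12) = 411.758
Cutoffs: 583.077 ± 2.5·411.758 → [-446.3, 1612.5]
Outside: 1940 → excluded.
Retained (n=12): Σ = 5640, mean = 5640/12 = 470.000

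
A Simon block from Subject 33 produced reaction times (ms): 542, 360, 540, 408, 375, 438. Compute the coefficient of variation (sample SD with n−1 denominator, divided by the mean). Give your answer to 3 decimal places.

0.180

n = 6, Σ = 2663, M = 443.8333
Σ(x−M)² = 31968.833; s = √(31968.833/5) = 79.9610
CV = 79.9610 / 443.8333 = 0.18016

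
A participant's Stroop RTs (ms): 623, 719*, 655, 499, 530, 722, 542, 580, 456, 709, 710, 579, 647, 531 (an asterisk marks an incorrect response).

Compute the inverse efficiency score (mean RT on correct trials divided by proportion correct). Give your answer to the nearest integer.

Correct trials (n=13): 623, 655, 499, 530, 722, 542, 580, 456, 709, 710, 579, 647, 531
Mean correct RT = 7783/13 = 598.6923 ms
Proportion correct = 13/14
IES = 598.6923 / (13/14) = 644.746 ms

645 ms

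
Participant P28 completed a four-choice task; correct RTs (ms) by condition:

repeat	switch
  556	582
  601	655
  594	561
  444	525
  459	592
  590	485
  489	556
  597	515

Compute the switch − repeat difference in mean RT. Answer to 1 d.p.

M(repeat) = 4330/8 = 541.250
M(switch) = 4471/8 = 558.875
Difference = 558.875 − 541.250 = 17.625 ms

17.6 ms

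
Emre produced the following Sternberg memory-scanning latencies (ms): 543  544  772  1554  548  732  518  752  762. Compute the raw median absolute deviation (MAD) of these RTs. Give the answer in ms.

184 ms

Sorted: 518, 543, 544, 548, 732, 752, 762, 772, 1554 → median = 732
|x − 732|: 189, 188, 40, 822, 184, 0, 214, 20, 30
Sorted deviations: 0, 20, 30, 40, 184, 188, 189, 214, 822 → MAD = 184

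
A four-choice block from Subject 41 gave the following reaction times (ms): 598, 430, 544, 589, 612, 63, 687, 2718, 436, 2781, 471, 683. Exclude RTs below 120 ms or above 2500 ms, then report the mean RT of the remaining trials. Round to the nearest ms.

Excluded: 63, 2718, 2781
Retained (n=9): Σ = 5050
Mean = 5050/9 = 561.1111

561 ms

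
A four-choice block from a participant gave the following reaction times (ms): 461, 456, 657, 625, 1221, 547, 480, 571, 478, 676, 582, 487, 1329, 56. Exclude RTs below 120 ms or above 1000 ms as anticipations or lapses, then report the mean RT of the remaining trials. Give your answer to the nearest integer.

547 ms

Excluded: 56, 1221, 1329
Retained (n=11): Σ = 6020
Mean = 6020/11 = 547.2727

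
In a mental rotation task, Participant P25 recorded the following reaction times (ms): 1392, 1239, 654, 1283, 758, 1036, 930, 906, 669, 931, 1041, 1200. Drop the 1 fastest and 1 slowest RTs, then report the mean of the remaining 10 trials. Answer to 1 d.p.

999.3 ms

Sorted: 654, 669, 758, 906, 930, 931, 1036, 1041, 1200, 1239, 1283, 1392
Drop lowest 1 (654) and highest 1 (1392)
Remaining (n=10): Σ = 9993, mean = 9993/10 = 999.300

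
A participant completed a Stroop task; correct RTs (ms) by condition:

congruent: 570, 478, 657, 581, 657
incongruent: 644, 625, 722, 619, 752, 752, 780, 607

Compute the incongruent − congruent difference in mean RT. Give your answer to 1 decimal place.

M(congruent) = 2943/5 = 588.600
M(incongruent) = 5501/8 = 687.625
Difference = 687.625 − 588.600 = 99.025 ms

99.0 ms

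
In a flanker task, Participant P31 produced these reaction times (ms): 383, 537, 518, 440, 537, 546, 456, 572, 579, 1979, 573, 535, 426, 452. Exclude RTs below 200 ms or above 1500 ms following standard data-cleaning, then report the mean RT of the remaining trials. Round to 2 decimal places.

504.15 ms

Excluded: 1979
Retained (n=13): Σ = 6554
Mean = 6554/13 = 504.1538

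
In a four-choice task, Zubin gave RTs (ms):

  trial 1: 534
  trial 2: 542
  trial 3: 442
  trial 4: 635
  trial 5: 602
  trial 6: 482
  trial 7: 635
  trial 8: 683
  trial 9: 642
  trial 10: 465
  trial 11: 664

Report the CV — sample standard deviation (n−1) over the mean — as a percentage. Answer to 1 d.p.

14.9%

n = 11, Σ = 6326, M = 575.0909
Σ(x−M)² = 73210.909; s = √(73210.909/10) = 85.5634
CV = 85.5634 / 575.0909 = 0.14878 = 14.878%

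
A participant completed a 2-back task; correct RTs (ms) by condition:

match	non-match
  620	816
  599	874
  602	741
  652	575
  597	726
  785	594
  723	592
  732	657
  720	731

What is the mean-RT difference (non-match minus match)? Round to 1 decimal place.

M(match) = 6030/9 = 670.000
M(non-match) = 6306/9 = 700.667
Difference = 700.667 − 670.000 = 30.667 ms

30.7 ms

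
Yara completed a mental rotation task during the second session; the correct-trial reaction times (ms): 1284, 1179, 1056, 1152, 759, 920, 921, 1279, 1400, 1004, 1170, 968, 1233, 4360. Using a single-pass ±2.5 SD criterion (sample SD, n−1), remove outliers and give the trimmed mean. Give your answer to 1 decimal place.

n = 14, ΣRT = 18685, M = 1334.643
Σ(x−M)² = 10253527.21; s = √(10253527.21/13) = 888.106
Cutoffs: 1334.643 ± 2.5·888.106 → [-885.6, 3554.9]
Outside: 4360 → excluded.
Retained (n=13): Σ = 14325, mean = 14325/13 = 1101.923

1101.9 ms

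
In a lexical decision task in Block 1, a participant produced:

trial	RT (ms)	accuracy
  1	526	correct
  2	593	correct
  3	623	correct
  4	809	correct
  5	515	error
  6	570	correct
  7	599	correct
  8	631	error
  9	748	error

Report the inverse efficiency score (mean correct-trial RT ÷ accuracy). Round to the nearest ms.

930 ms

Correct trials (n=6): 526, 593, 623, 809, 570, 599
Mean correct RT = 3720/6 = 620.0000 ms
Proportion correct = 6/9
IES = 620.0000 / (6/9) = 930.000 ms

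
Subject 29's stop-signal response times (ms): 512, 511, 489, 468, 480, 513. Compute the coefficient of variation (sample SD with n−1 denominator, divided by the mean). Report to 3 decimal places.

0.039

n = 6, Σ = 2973, M = 495.5000
Σ(x−M)² = 1857.500; s = √(1857.500/5) = 19.2743
CV = 19.2743 / 495.5000 = 0.03890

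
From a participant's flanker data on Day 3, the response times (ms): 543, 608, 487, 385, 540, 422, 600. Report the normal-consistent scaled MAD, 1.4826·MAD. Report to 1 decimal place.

89.0 ms

Sorted: 385, 422, 487, 540, 543, 600, 608 → median = 540
|x − 540| sorted: 0, 3, 53, 60, 68, 118, 155 → MAD = 60
Robust SD ≈ 1.4826 × 60 = 88.956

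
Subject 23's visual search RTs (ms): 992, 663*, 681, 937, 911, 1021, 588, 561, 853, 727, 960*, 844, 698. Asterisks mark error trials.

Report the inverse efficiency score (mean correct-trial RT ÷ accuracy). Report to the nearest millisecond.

947 ms

Correct trials (n=11): 992, 681, 937, 911, 1021, 588, 561, 853, 727, 844, 698
Mean correct RT = 8813/11 = 801.1818 ms
Proportion correct = 11/13
IES = 801.1818 / (11/13) = 946.851 ms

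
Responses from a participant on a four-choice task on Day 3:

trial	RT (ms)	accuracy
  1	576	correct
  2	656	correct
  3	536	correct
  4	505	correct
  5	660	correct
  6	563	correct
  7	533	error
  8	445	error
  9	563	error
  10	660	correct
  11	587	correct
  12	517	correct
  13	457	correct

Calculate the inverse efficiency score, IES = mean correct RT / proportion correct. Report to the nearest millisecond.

743 ms

Correct trials (n=10): 576, 656, 536, 505, 660, 563, 660, 587, 517, 457
Mean correct RT = 5717/10 = 571.7000 ms
Proportion correct = 10/13
IES = 571.7000 / (10/13) = 743.210 ms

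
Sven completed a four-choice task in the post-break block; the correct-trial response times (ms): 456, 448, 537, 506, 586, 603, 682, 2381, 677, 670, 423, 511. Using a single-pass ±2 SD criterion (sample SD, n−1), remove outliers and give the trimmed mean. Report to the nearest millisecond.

554 ms

n = 12, ΣRT = 8480, M = 706.667
Σ(x−M)² = 3149080.67; s = √(3149080.67/11) = 535.051
Cutoffs: 706.667 ± 2·535.051 → [-363.4, 1776.8]
Outside: 2381 → excluded.
Retained (n=11): Σ = 6099, mean = 6099/11 = 554.455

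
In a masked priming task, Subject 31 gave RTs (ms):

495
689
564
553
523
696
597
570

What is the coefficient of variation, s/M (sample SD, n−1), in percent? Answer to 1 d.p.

n = 8, Σ = 4687, M = 585.8750
Σ(x−M)² = 36908.875; s = √(36908.875/7) = 72.6133
CV = 72.6133 / 585.8750 = 0.12394 = 12.394%

12.4%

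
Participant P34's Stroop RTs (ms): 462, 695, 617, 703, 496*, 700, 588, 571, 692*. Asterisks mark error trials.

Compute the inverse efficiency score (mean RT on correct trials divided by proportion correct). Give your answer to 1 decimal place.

796.4 ms

Correct trials (n=7): 462, 695, 617, 703, 700, 588, 571
Mean correct RT = 4336/7 = 619.4286 ms
Proportion correct = 7/9
IES = 619.4286 / (7/9) = 796.408 ms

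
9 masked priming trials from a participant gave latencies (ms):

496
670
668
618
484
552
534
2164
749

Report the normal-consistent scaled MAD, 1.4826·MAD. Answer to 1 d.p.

124.5 ms

Sorted: 484, 496, 534, 552, 618, 668, 670, 749, 2164 → median = 618
|x − 618| sorted: 0, 50, 52, 66, 84, 122, 131, 134, 1546 → MAD = 84
Robust SD ≈ 1.4826 × 84 = 124.538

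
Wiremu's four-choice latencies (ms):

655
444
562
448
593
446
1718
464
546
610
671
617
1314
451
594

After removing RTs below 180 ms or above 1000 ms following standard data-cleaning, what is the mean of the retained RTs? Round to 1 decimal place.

Excluded: 1314, 1718
Retained (n=13): Σ = 7101
Mean = 7101/13 = 546.2308

546.2 ms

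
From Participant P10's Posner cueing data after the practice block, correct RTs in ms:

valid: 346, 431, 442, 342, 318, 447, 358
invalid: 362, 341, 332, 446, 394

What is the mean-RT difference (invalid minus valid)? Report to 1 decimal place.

M(valid) = 2684/7 = 383.429
M(invalid) = 1875/5 = 375.000
Difference = 375.000 − 383.429 = -8.429 ms

-8.4 ms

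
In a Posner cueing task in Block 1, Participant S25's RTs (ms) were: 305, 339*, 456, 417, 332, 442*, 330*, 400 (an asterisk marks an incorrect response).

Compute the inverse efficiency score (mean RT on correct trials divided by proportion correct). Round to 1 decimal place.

Correct trials (n=5): 305, 456, 417, 332, 400
Mean correct RT = 1910/5 = 382.0000 ms
Proportion correct = 5/8
IES = 382.0000 / (5/8) = 611.200 ms

611.2 ms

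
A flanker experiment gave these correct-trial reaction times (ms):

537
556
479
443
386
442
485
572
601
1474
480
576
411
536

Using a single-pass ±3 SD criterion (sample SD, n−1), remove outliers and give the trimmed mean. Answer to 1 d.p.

n = 14, ΣRT = 7978, M = 569.857
Σ(x−M)² = 935913.71; s = √(935913.71/13) = 268.316
Cutoffs: 569.857 ± 3·268.316 → [-235.1, 1374.8]
Outside: 1474 → excluded.
Retained (n=13): Σ = 6504, mean = 6504/13 = 500.308

500.3 ms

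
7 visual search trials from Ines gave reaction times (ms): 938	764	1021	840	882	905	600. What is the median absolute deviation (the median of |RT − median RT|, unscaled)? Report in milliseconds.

Sorted: 600, 764, 840, 882, 905, 938, 1021 → median = 882
|x − 882|: 56, 118, 139, 42, 0, 23, 282
Sorted deviations: 0, 23, 42, 56, 118, 139, 282 → MAD = 56

56 ms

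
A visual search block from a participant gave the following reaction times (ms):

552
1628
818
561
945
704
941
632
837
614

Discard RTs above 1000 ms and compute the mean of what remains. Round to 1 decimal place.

Excluded: 1628
Retained (n=9): Σ = 6604
Mean = 6604/9 = 733.7778

733.8 ms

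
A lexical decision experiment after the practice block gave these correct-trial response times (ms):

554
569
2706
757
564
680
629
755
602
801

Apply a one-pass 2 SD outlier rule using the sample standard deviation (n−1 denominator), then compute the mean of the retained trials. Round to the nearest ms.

n = 10, ΣRT = 8617, M = 861.700
Σ(x−M)² = 3851060.10; s = √(3851060.10/9) = 654.137
Cutoffs: 861.700 ± 2·654.137 → [-446.6, 2170.0]
Outside: 2706 → excluded.
Retained (n=9): Σ = 5911, mean = 5911/9 = 656.778

657 ms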